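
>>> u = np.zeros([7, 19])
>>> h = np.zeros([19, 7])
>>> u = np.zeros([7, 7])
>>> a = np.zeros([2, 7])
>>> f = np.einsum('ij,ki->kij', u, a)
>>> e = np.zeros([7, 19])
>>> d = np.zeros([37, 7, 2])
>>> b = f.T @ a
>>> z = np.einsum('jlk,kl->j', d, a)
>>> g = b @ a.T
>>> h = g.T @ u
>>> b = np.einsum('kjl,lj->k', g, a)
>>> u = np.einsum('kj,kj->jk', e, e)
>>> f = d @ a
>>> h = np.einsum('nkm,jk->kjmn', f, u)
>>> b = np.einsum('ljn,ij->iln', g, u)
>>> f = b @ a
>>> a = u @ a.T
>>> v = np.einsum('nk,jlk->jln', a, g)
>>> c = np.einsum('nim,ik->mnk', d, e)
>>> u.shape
(19, 7)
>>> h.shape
(7, 19, 7, 37)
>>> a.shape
(19, 2)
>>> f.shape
(19, 7, 7)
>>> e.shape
(7, 19)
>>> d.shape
(37, 7, 2)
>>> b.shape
(19, 7, 2)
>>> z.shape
(37,)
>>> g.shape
(7, 7, 2)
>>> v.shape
(7, 7, 19)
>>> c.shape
(2, 37, 19)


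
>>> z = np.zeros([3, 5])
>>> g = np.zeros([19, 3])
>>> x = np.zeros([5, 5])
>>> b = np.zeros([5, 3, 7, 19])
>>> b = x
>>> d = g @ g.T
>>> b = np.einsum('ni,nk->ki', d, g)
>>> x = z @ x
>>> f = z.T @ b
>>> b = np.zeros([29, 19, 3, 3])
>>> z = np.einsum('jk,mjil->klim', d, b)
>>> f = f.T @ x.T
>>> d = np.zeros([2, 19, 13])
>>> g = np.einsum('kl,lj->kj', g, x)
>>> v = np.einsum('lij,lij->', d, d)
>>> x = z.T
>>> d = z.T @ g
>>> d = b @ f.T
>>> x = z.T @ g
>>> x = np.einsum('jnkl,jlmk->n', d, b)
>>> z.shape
(19, 3, 3, 29)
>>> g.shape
(19, 5)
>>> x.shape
(19,)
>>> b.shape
(29, 19, 3, 3)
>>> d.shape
(29, 19, 3, 19)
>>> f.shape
(19, 3)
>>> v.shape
()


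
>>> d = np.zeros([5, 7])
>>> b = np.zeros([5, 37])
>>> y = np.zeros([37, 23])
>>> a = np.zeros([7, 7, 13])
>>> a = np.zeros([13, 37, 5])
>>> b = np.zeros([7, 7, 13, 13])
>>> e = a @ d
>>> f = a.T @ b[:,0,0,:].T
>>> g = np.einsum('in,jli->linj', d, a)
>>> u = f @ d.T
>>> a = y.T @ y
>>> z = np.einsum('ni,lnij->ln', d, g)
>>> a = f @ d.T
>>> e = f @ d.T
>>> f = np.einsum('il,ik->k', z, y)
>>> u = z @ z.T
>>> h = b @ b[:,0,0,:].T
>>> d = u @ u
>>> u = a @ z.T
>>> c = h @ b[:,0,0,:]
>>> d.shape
(37, 37)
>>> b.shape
(7, 7, 13, 13)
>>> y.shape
(37, 23)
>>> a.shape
(5, 37, 5)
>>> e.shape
(5, 37, 5)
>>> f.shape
(23,)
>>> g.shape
(37, 5, 7, 13)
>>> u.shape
(5, 37, 37)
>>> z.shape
(37, 5)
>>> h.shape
(7, 7, 13, 7)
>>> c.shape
(7, 7, 13, 13)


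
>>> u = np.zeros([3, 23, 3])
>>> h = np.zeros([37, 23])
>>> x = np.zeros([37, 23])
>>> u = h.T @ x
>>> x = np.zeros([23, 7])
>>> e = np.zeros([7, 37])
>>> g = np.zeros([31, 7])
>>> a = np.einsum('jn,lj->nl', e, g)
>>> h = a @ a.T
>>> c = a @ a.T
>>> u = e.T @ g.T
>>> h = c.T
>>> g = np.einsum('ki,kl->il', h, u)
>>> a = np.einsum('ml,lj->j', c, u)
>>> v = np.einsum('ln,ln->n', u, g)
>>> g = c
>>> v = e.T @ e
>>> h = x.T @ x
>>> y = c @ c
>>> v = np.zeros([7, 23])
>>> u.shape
(37, 31)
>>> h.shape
(7, 7)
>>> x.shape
(23, 7)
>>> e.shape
(7, 37)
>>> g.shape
(37, 37)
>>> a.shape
(31,)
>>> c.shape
(37, 37)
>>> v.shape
(7, 23)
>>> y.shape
(37, 37)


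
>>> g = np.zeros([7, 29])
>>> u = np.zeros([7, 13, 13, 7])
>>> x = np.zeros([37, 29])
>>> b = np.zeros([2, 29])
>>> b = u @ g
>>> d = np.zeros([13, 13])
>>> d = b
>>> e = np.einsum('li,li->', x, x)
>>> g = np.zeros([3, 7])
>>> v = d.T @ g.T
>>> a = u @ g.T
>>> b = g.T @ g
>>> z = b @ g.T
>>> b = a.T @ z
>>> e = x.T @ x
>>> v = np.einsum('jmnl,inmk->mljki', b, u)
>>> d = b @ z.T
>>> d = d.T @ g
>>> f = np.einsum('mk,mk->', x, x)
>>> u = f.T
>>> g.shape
(3, 7)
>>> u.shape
()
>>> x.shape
(37, 29)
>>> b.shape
(3, 13, 13, 3)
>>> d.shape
(7, 13, 13, 7)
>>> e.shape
(29, 29)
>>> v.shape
(13, 3, 3, 7, 7)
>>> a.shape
(7, 13, 13, 3)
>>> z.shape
(7, 3)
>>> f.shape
()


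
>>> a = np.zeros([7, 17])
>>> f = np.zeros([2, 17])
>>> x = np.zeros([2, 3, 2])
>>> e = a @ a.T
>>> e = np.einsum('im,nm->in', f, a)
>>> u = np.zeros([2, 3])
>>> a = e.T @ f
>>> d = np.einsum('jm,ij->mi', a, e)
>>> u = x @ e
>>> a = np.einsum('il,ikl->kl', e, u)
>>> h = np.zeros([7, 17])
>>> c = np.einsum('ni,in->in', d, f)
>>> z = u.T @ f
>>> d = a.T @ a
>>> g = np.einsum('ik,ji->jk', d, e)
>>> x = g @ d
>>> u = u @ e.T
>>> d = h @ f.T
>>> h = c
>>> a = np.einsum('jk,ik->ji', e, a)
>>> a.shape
(2, 3)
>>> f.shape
(2, 17)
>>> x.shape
(2, 7)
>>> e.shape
(2, 7)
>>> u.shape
(2, 3, 2)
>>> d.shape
(7, 2)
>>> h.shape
(2, 17)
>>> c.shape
(2, 17)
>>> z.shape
(7, 3, 17)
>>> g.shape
(2, 7)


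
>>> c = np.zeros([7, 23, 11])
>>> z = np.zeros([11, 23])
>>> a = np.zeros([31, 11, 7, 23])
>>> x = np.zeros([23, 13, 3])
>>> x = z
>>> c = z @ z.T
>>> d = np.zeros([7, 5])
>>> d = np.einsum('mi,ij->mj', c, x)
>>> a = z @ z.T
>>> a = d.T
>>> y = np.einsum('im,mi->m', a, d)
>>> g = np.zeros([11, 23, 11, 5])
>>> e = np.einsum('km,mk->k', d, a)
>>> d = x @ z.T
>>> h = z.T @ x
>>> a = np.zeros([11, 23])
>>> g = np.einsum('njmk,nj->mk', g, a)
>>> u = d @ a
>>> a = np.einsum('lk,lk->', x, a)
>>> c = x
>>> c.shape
(11, 23)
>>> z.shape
(11, 23)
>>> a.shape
()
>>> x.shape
(11, 23)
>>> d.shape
(11, 11)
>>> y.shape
(11,)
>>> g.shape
(11, 5)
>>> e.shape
(11,)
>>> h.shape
(23, 23)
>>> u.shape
(11, 23)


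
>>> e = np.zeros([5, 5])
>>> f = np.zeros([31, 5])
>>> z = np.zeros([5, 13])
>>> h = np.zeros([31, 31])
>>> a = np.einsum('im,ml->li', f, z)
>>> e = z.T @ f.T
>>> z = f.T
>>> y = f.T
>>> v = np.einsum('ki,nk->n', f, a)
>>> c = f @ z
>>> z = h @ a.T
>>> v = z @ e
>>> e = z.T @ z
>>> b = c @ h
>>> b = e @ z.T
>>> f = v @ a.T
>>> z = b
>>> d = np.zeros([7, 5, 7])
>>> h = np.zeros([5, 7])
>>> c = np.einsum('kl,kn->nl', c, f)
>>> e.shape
(13, 13)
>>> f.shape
(31, 13)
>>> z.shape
(13, 31)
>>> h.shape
(5, 7)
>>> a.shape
(13, 31)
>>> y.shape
(5, 31)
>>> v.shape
(31, 31)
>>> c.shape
(13, 31)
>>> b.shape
(13, 31)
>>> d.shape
(7, 5, 7)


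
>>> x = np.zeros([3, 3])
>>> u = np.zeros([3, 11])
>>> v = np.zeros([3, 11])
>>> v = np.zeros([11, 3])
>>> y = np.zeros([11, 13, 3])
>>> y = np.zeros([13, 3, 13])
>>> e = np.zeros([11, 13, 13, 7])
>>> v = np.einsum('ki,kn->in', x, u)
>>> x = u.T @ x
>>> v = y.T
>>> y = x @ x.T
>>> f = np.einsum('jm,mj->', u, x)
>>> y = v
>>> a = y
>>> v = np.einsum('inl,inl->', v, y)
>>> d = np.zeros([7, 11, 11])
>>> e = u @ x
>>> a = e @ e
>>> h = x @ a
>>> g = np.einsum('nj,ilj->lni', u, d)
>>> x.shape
(11, 3)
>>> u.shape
(3, 11)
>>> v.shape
()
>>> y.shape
(13, 3, 13)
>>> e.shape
(3, 3)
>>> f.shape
()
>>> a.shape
(3, 3)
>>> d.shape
(7, 11, 11)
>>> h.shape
(11, 3)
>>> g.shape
(11, 3, 7)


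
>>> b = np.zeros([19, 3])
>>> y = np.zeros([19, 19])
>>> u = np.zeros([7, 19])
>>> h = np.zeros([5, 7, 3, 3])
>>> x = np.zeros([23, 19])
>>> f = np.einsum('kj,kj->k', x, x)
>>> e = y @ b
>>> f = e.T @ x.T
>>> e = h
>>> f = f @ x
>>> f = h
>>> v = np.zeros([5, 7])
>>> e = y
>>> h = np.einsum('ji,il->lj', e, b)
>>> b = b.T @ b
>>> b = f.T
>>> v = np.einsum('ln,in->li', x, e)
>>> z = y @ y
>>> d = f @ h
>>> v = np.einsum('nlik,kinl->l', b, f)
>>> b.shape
(3, 3, 7, 5)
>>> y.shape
(19, 19)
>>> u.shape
(7, 19)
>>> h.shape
(3, 19)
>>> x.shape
(23, 19)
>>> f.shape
(5, 7, 3, 3)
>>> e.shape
(19, 19)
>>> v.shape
(3,)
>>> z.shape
(19, 19)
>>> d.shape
(5, 7, 3, 19)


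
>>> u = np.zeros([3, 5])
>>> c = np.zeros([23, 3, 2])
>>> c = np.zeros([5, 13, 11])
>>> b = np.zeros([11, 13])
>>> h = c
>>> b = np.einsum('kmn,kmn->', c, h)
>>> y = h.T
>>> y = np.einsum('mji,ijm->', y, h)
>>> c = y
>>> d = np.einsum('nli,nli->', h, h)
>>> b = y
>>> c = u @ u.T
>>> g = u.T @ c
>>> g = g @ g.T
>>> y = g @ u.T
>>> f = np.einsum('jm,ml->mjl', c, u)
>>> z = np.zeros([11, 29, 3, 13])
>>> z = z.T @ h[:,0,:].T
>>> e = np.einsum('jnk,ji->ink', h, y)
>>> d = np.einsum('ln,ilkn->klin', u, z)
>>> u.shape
(3, 5)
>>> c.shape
(3, 3)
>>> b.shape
()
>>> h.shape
(5, 13, 11)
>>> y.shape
(5, 3)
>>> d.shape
(29, 3, 13, 5)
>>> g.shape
(5, 5)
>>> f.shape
(3, 3, 5)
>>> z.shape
(13, 3, 29, 5)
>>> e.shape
(3, 13, 11)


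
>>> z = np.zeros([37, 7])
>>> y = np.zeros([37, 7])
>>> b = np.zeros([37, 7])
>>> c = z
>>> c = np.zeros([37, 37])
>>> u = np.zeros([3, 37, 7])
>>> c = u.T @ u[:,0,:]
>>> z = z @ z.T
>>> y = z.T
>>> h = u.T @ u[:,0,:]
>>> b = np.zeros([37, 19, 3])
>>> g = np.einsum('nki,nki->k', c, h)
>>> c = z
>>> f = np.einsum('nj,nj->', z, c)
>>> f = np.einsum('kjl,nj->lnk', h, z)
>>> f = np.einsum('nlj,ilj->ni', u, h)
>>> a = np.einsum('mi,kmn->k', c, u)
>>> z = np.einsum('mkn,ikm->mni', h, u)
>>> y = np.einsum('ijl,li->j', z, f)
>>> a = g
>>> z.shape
(7, 7, 3)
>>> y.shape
(7,)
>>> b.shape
(37, 19, 3)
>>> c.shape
(37, 37)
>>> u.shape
(3, 37, 7)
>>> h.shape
(7, 37, 7)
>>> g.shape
(37,)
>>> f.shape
(3, 7)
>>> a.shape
(37,)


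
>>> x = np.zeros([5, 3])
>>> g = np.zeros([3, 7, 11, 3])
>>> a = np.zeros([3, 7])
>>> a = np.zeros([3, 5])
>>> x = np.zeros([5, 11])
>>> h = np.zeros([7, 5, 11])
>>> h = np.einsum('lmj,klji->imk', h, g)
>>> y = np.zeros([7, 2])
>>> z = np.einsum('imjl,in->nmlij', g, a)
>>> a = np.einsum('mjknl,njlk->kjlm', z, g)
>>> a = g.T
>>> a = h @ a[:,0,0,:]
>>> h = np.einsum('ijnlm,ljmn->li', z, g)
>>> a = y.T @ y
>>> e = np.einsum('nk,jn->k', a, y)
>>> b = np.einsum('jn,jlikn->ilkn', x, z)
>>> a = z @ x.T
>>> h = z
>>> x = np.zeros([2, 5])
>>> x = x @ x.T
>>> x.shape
(2, 2)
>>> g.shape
(3, 7, 11, 3)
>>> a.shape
(5, 7, 3, 3, 5)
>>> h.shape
(5, 7, 3, 3, 11)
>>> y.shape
(7, 2)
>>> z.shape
(5, 7, 3, 3, 11)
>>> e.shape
(2,)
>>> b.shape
(3, 7, 3, 11)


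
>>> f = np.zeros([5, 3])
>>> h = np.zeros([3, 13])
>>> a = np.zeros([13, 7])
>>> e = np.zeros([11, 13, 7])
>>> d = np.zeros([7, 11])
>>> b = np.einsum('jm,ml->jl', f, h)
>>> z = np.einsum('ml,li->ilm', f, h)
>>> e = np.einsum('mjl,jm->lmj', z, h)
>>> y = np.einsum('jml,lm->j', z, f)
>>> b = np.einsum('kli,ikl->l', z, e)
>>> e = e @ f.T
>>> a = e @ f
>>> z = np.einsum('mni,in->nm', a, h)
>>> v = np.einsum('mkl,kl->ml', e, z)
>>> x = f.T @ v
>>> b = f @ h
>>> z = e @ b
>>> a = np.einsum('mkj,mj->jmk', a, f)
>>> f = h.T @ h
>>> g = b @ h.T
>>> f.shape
(13, 13)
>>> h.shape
(3, 13)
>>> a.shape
(3, 5, 13)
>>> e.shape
(5, 13, 5)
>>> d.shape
(7, 11)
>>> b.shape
(5, 13)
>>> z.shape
(5, 13, 13)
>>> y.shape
(13,)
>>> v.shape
(5, 5)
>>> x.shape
(3, 5)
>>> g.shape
(5, 3)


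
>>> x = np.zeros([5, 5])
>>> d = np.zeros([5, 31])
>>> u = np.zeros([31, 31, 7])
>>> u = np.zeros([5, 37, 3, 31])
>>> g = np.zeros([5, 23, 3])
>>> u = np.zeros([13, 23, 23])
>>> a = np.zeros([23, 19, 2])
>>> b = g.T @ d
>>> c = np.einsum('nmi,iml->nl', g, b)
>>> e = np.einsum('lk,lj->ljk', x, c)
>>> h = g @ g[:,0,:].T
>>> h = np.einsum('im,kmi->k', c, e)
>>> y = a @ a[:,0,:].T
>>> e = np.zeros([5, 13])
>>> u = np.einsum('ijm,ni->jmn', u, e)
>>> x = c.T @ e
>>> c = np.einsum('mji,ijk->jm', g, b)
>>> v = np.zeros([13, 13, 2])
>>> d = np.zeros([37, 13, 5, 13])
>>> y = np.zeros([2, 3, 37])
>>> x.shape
(31, 13)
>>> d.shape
(37, 13, 5, 13)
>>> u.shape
(23, 23, 5)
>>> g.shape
(5, 23, 3)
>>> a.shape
(23, 19, 2)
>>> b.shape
(3, 23, 31)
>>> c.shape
(23, 5)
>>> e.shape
(5, 13)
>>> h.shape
(5,)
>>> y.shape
(2, 3, 37)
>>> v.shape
(13, 13, 2)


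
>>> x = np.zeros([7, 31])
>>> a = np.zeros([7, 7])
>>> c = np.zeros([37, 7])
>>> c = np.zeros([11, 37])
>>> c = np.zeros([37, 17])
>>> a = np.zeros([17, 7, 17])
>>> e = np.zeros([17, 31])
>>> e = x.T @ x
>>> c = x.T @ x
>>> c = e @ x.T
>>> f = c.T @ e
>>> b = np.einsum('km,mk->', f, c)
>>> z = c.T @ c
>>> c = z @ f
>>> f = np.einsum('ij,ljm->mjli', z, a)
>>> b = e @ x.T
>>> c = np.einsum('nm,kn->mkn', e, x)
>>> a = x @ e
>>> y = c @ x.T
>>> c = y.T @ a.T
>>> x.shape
(7, 31)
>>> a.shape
(7, 31)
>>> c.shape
(7, 7, 7)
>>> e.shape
(31, 31)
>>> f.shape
(17, 7, 17, 7)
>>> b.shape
(31, 7)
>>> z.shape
(7, 7)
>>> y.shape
(31, 7, 7)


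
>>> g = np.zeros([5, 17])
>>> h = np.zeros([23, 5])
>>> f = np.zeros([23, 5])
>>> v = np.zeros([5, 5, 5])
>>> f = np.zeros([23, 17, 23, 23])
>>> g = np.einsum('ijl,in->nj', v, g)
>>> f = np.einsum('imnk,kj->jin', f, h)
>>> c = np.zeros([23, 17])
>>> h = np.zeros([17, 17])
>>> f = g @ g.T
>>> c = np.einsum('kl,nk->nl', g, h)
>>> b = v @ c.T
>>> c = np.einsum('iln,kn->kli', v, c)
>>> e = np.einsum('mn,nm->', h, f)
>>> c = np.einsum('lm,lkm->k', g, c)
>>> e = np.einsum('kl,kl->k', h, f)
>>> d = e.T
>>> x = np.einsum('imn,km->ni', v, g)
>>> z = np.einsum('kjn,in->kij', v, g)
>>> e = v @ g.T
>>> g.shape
(17, 5)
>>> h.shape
(17, 17)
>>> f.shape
(17, 17)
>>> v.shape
(5, 5, 5)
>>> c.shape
(5,)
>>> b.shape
(5, 5, 17)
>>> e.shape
(5, 5, 17)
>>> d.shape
(17,)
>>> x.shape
(5, 5)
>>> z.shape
(5, 17, 5)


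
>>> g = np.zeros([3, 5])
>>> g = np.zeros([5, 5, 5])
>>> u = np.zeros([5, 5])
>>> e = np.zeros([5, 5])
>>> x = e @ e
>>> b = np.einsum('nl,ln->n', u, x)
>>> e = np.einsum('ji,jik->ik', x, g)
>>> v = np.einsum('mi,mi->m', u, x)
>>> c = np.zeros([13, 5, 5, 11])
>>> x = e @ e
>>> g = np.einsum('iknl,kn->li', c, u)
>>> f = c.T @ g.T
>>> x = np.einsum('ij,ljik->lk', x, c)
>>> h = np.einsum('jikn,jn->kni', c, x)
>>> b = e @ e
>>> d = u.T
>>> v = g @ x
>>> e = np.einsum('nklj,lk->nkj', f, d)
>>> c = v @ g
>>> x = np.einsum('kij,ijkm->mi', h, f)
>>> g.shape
(11, 13)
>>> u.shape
(5, 5)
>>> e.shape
(11, 5, 11)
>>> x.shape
(11, 11)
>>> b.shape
(5, 5)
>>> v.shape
(11, 11)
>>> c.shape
(11, 13)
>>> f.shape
(11, 5, 5, 11)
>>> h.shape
(5, 11, 5)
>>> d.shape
(5, 5)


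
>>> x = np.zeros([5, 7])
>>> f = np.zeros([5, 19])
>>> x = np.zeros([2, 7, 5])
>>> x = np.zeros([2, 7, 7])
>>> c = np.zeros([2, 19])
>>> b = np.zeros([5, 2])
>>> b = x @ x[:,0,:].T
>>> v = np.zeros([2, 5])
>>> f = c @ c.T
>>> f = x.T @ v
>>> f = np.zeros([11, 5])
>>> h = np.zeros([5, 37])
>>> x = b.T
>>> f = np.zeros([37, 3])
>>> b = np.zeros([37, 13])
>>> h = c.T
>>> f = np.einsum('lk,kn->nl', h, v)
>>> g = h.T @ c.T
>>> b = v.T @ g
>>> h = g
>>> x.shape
(2, 7, 2)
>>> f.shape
(5, 19)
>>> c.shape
(2, 19)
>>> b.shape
(5, 2)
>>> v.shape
(2, 5)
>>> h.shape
(2, 2)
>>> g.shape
(2, 2)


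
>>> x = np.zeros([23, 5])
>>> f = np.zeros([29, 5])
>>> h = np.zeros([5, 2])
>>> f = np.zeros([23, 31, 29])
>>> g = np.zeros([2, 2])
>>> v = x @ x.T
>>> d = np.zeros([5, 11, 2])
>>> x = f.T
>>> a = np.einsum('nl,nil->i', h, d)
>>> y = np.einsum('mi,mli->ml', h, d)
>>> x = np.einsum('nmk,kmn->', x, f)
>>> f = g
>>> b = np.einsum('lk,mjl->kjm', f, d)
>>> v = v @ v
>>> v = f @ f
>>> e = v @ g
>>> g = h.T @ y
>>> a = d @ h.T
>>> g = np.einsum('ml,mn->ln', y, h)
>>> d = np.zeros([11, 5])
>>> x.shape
()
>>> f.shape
(2, 2)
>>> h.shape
(5, 2)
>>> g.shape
(11, 2)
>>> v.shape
(2, 2)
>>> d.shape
(11, 5)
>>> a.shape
(5, 11, 5)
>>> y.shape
(5, 11)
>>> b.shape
(2, 11, 5)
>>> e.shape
(2, 2)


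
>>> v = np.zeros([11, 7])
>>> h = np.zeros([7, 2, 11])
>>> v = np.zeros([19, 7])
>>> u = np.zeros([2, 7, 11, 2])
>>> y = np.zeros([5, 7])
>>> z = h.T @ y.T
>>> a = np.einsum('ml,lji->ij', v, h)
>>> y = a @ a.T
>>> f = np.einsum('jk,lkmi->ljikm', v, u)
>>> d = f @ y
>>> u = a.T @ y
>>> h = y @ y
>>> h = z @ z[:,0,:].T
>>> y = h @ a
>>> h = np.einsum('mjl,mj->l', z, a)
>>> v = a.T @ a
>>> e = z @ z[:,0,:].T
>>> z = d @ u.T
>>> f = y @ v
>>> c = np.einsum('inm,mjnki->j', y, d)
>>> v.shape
(2, 2)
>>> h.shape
(5,)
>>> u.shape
(2, 11)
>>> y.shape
(11, 2, 2)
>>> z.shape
(2, 19, 2, 7, 2)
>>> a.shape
(11, 2)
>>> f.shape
(11, 2, 2)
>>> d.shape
(2, 19, 2, 7, 11)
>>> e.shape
(11, 2, 11)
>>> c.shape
(19,)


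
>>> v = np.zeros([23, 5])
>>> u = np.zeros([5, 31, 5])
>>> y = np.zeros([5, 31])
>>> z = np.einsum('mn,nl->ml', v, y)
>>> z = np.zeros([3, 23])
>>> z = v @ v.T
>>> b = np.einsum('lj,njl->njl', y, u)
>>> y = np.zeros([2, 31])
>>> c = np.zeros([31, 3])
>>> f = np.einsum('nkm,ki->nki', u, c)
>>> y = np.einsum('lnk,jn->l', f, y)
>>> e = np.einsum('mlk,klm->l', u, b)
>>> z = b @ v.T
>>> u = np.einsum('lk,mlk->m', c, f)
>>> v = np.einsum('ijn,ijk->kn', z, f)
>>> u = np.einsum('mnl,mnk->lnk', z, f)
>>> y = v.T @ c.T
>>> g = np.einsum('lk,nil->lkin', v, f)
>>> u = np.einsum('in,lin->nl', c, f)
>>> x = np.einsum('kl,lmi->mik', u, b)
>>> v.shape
(3, 23)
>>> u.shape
(3, 5)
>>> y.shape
(23, 31)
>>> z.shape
(5, 31, 23)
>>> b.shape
(5, 31, 5)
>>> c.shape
(31, 3)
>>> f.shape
(5, 31, 3)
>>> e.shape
(31,)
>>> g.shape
(3, 23, 31, 5)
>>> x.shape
(31, 5, 3)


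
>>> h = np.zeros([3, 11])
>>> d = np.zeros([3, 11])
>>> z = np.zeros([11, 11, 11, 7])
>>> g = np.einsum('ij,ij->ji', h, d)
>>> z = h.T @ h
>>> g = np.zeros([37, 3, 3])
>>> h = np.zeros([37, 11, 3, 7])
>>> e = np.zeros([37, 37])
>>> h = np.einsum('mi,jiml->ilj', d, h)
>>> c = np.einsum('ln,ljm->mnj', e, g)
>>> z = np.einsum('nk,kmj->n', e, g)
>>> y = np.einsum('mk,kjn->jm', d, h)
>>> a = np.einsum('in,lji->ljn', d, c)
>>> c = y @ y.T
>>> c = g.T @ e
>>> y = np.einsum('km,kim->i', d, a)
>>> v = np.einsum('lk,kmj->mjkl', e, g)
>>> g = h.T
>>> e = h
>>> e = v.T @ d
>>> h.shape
(11, 7, 37)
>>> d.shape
(3, 11)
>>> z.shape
(37,)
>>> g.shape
(37, 7, 11)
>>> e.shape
(37, 37, 3, 11)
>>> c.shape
(3, 3, 37)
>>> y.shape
(37,)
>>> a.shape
(3, 37, 11)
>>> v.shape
(3, 3, 37, 37)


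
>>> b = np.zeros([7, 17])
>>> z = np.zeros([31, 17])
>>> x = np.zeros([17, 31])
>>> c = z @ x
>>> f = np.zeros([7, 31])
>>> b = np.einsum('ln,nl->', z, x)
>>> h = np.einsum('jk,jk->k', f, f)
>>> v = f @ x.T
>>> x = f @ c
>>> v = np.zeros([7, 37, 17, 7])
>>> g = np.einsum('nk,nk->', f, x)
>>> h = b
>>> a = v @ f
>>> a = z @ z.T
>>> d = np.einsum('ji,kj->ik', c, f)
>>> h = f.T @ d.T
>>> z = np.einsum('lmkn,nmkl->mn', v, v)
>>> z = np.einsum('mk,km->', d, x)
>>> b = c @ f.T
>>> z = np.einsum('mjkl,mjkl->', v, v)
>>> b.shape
(31, 7)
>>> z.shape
()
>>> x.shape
(7, 31)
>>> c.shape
(31, 31)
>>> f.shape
(7, 31)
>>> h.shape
(31, 31)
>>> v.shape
(7, 37, 17, 7)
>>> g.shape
()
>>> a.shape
(31, 31)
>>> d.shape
(31, 7)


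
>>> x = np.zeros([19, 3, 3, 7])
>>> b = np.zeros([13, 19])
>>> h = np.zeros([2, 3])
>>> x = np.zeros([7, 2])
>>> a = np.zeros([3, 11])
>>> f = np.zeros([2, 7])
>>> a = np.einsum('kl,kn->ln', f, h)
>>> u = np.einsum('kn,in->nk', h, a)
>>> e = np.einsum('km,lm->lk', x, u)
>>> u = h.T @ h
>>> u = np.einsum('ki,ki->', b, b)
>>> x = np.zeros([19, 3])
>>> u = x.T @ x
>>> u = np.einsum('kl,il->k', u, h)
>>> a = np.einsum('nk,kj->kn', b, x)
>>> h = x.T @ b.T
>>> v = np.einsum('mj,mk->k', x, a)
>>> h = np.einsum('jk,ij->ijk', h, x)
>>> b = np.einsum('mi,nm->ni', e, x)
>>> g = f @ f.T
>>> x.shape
(19, 3)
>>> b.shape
(19, 7)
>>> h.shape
(19, 3, 13)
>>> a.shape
(19, 13)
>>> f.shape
(2, 7)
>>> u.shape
(3,)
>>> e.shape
(3, 7)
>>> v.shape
(13,)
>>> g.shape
(2, 2)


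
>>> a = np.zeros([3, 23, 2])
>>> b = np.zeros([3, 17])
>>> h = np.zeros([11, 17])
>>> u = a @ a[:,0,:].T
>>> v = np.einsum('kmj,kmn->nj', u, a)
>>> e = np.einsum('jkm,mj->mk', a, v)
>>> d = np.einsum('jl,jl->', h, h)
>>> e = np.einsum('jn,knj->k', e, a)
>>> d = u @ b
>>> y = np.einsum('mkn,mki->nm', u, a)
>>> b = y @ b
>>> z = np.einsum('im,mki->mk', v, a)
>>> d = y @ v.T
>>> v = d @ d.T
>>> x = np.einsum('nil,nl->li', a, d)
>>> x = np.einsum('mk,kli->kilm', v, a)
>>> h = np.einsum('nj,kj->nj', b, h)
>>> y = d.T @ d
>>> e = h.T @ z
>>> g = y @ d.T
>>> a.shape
(3, 23, 2)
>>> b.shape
(3, 17)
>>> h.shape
(3, 17)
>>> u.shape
(3, 23, 3)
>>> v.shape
(3, 3)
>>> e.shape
(17, 23)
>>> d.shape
(3, 2)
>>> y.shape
(2, 2)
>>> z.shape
(3, 23)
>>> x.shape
(3, 2, 23, 3)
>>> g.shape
(2, 3)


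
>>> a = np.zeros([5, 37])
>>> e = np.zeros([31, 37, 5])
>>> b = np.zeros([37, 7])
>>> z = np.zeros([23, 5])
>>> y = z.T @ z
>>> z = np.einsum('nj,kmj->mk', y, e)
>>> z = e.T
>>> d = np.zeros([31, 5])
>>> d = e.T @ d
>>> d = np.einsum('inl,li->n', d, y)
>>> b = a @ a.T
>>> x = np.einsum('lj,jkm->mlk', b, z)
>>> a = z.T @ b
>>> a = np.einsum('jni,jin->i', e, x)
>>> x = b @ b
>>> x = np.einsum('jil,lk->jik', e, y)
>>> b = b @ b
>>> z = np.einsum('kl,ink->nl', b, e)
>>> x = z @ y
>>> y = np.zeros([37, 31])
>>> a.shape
(5,)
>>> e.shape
(31, 37, 5)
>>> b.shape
(5, 5)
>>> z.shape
(37, 5)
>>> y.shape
(37, 31)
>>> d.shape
(37,)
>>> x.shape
(37, 5)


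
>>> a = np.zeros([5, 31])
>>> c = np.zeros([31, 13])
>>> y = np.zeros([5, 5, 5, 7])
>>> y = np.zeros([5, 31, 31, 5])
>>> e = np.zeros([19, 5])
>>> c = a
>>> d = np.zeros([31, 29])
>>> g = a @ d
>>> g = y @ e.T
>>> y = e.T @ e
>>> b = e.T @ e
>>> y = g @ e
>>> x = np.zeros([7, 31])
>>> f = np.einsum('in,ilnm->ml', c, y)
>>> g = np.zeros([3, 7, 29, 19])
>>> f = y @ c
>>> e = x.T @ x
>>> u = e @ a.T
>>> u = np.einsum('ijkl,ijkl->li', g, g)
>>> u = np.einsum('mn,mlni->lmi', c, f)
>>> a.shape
(5, 31)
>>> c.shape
(5, 31)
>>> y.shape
(5, 31, 31, 5)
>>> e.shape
(31, 31)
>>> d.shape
(31, 29)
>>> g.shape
(3, 7, 29, 19)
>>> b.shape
(5, 5)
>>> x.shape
(7, 31)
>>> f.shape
(5, 31, 31, 31)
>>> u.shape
(31, 5, 31)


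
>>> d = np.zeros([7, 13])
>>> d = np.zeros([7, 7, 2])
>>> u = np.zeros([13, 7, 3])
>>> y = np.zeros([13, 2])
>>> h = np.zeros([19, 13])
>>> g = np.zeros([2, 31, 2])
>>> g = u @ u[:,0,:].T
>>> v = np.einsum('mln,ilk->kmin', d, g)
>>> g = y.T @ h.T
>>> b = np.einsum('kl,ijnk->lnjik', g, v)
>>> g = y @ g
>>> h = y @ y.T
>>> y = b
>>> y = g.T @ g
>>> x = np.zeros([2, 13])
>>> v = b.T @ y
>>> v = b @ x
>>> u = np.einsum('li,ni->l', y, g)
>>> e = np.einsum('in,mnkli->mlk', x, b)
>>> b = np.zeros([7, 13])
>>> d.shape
(7, 7, 2)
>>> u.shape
(19,)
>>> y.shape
(19, 19)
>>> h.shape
(13, 13)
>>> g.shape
(13, 19)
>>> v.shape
(19, 13, 7, 13, 13)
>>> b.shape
(7, 13)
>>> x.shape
(2, 13)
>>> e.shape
(19, 13, 7)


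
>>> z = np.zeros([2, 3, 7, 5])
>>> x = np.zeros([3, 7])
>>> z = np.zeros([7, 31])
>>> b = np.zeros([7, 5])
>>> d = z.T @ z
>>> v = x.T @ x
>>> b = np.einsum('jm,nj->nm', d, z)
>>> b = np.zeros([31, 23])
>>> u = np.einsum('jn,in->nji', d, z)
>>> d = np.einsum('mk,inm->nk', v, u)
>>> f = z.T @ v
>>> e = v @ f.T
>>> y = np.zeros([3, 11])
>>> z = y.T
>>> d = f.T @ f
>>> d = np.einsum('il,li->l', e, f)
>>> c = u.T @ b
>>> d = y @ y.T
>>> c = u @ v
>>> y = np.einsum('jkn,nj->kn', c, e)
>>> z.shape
(11, 3)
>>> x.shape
(3, 7)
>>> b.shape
(31, 23)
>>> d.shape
(3, 3)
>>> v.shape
(7, 7)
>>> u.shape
(31, 31, 7)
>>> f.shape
(31, 7)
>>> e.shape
(7, 31)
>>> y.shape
(31, 7)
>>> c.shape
(31, 31, 7)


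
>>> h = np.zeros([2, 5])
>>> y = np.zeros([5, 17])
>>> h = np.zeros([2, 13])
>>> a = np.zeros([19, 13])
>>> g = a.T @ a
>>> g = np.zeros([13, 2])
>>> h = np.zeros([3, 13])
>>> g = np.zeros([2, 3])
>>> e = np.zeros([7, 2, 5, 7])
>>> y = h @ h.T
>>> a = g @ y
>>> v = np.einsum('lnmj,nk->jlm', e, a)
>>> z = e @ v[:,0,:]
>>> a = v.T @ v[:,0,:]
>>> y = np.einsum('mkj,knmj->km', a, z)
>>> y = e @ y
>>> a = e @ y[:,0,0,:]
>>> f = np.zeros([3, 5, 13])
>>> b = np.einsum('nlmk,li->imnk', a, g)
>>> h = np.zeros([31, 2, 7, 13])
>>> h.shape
(31, 2, 7, 13)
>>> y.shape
(7, 2, 5, 5)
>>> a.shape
(7, 2, 5, 5)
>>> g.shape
(2, 3)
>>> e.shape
(7, 2, 5, 7)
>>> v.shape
(7, 7, 5)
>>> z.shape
(7, 2, 5, 5)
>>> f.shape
(3, 5, 13)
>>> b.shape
(3, 5, 7, 5)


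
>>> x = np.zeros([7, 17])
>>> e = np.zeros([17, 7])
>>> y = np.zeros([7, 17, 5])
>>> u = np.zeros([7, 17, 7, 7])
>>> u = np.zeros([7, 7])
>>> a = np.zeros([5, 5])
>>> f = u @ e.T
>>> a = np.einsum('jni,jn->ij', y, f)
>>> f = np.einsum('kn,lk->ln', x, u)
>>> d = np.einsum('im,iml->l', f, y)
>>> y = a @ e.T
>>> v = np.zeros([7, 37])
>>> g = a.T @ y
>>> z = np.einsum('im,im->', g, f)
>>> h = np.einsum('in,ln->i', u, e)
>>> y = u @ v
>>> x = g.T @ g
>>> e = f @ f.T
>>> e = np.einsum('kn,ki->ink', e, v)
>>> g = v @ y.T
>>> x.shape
(17, 17)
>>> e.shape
(37, 7, 7)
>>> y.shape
(7, 37)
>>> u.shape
(7, 7)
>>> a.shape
(5, 7)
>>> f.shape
(7, 17)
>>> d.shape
(5,)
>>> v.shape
(7, 37)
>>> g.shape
(7, 7)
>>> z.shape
()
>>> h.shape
(7,)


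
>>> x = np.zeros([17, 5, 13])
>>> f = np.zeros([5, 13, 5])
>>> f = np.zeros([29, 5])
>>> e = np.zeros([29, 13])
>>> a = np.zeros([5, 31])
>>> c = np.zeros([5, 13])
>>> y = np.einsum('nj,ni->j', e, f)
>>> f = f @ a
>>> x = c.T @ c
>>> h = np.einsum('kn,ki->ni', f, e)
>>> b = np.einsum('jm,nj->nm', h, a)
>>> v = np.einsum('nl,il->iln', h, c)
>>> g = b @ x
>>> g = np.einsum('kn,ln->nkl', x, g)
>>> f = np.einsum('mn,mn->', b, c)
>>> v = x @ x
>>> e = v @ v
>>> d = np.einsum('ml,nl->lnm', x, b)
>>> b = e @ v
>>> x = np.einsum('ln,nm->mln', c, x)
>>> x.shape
(13, 5, 13)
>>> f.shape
()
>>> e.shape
(13, 13)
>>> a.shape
(5, 31)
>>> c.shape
(5, 13)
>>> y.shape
(13,)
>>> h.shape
(31, 13)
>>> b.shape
(13, 13)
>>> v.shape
(13, 13)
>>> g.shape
(13, 13, 5)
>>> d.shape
(13, 5, 13)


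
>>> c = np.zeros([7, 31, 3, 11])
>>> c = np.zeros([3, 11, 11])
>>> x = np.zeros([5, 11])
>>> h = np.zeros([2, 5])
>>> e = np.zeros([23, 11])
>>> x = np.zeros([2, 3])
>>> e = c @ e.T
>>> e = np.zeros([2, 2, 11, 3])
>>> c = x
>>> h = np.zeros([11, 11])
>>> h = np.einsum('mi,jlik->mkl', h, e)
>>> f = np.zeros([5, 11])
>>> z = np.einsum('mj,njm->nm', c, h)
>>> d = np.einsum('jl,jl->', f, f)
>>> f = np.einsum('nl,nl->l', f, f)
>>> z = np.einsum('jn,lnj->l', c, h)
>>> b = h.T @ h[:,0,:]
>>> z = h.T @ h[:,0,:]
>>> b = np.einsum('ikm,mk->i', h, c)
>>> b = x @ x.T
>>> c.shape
(2, 3)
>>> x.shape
(2, 3)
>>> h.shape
(11, 3, 2)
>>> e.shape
(2, 2, 11, 3)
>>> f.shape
(11,)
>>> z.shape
(2, 3, 2)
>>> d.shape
()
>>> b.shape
(2, 2)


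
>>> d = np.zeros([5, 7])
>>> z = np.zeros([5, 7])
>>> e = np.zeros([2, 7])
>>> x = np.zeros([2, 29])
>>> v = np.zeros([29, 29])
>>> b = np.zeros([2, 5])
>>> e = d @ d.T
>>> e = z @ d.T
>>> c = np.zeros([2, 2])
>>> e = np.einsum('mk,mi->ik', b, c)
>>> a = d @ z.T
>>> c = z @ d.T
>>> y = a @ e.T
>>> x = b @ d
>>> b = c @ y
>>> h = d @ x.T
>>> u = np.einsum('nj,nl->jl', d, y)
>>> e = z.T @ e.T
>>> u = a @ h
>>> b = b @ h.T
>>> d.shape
(5, 7)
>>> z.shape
(5, 7)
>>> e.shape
(7, 2)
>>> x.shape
(2, 7)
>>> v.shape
(29, 29)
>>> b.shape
(5, 5)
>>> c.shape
(5, 5)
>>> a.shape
(5, 5)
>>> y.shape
(5, 2)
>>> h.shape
(5, 2)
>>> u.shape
(5, 2)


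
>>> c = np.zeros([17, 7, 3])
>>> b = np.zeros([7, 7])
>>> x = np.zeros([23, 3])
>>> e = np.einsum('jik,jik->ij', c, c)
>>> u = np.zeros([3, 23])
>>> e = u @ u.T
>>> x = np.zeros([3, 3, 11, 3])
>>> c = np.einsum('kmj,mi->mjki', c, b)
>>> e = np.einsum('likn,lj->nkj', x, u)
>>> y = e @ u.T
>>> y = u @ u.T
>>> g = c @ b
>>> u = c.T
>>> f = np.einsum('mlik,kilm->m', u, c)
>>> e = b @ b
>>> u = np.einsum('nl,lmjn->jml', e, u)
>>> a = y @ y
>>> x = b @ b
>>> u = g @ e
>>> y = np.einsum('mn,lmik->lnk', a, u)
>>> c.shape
(7, 3, 17, 7)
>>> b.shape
(7, 7)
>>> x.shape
(7, 7)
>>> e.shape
(7, 7)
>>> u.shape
(7, 3, 17, 7)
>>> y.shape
(7, 3, 7)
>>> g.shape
(7, 3, 17, 7)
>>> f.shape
(7,)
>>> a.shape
(3, 3)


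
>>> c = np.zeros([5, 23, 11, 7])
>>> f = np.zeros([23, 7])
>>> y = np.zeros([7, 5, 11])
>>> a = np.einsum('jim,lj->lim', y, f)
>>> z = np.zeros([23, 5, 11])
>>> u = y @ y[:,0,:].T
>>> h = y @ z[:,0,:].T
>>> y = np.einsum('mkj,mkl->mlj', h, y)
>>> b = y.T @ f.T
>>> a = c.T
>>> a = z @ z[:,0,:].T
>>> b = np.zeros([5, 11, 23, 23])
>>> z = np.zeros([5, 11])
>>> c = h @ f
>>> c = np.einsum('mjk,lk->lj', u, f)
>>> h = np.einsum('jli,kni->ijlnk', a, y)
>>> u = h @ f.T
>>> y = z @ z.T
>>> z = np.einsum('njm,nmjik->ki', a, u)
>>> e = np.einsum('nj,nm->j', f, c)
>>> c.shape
(23, 5)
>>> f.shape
(23, 7)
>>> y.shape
(5, 5)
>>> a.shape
(23, 5, 23)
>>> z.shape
(23, 11)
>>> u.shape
(23, 23, 5, 11, 23)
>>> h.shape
(23, 23, 5, 11, 7)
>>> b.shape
(5, 11, 23, 23)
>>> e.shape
(7,)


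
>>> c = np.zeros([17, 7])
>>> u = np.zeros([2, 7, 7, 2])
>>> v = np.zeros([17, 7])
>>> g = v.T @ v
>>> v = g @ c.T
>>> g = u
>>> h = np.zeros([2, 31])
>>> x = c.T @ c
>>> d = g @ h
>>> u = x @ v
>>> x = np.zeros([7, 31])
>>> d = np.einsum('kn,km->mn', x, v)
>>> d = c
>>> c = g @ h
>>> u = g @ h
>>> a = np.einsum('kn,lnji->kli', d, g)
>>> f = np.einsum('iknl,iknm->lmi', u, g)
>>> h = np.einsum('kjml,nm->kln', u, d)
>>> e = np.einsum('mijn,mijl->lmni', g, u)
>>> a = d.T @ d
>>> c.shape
(2, 7, 7, 31)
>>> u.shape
(2, 7, 7, 31)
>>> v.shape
(7, 17)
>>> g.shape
(2, 7, 7, 2)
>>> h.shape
(2, 31, 17)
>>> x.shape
(7, 31)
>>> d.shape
(17, 7)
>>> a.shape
(7, 7)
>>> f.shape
(31, 2, 2)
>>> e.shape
(31, 2, 2, 7)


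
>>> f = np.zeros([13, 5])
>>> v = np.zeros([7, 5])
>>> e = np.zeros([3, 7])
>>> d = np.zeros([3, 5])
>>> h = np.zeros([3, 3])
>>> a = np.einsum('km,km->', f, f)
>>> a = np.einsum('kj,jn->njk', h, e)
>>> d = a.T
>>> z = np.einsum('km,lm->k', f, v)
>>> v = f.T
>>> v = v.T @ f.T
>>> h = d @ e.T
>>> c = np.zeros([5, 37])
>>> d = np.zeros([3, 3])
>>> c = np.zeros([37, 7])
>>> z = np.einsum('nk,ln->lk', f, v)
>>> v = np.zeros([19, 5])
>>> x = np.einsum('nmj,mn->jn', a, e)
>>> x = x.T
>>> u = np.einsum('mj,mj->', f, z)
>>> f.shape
(13, 5)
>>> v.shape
(19, 5)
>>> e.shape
(3, 7)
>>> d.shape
(3, 3)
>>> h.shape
(3, 3, 3)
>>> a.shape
(7, 3, 3)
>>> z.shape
(13, 5)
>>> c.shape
(37, 7)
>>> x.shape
(7, 3)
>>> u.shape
()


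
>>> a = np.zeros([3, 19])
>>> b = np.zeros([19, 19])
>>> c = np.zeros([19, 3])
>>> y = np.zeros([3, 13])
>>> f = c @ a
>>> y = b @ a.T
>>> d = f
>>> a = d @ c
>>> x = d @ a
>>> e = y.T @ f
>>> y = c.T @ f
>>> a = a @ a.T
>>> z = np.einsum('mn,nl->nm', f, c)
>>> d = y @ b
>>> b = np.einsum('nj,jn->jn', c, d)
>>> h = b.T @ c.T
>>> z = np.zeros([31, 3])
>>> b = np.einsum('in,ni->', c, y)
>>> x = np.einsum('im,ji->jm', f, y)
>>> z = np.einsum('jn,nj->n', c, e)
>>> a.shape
(19, 19)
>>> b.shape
()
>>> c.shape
(19, 3)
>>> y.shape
(3, 19)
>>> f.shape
(19, 19)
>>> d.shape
(3, 19)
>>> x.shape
(3, 19)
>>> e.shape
(3, 19)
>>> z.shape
(3,)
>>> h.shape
(19, 19)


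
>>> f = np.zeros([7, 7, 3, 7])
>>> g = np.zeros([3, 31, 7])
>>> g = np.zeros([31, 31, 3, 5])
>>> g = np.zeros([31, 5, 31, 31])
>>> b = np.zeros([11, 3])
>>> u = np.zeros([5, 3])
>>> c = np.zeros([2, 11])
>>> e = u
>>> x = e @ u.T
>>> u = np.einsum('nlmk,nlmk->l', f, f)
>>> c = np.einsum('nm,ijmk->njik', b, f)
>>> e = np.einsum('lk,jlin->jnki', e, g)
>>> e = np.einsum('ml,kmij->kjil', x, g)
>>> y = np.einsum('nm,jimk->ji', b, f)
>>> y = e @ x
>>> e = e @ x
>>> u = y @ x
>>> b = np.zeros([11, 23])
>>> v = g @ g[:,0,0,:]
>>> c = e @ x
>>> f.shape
(7, 7, 3, 7)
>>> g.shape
(31, 5, 31, 31)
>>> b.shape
(11, 23)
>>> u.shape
(31, 31, 31, 5)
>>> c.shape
(31, 31, 31, 5)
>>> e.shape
(31, 31, 31, 5)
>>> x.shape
(5, 5)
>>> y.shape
(31, 31, 31, 5)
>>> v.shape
(31, 5, 31, 31)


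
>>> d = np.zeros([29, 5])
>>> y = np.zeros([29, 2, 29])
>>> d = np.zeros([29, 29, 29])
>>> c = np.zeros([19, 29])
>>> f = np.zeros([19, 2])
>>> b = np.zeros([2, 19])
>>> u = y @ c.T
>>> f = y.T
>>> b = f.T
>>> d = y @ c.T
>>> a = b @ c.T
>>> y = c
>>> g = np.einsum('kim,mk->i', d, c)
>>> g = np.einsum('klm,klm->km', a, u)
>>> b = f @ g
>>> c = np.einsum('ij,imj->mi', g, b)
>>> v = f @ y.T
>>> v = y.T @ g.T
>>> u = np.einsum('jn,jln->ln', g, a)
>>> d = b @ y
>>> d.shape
(29, 2, 29)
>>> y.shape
(19, 29)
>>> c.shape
(2, 29)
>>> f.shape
(29, 2, 29)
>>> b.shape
(29, 2, 19)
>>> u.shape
(2, 19)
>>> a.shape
(29, 2, 19)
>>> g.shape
(29, 19)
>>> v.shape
(29, 29)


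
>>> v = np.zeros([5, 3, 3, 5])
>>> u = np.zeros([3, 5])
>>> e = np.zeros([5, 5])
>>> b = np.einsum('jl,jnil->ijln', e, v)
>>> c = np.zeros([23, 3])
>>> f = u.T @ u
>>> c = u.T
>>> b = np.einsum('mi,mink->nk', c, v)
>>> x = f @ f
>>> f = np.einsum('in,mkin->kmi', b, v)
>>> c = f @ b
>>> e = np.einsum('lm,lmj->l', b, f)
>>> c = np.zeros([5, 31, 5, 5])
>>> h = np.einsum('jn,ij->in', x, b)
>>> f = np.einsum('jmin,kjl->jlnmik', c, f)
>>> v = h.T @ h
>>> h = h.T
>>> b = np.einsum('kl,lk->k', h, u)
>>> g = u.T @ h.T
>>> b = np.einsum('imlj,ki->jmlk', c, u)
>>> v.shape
(5, 5)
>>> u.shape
(3, 5)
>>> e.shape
(3,)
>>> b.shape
(5, 31, 5, 3)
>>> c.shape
(5, 31, 5, 5)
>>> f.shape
(5, 3, 5, 31, 5, 3)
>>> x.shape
(5, 5)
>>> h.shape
(5, 3)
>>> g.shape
(5, 5)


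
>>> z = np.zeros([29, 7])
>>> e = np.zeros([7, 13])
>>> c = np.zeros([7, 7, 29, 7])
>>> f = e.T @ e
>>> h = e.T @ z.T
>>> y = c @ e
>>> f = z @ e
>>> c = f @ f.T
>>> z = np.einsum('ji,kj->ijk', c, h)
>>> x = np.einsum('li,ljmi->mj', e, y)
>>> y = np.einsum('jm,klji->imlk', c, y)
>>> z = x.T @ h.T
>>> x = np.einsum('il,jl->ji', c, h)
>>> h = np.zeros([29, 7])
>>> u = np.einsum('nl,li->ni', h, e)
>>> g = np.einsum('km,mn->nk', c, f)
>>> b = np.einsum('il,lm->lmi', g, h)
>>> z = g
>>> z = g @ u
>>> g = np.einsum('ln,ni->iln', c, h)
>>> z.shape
(13, 13)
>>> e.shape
(7, 13)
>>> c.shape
(29, 29)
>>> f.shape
(29, 13)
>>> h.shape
(29, 7)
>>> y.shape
(13, 29, 7, 7)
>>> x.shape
(13, 29)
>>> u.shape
(29, 13)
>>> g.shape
(7, 29, 29)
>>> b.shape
(29, 7, 13)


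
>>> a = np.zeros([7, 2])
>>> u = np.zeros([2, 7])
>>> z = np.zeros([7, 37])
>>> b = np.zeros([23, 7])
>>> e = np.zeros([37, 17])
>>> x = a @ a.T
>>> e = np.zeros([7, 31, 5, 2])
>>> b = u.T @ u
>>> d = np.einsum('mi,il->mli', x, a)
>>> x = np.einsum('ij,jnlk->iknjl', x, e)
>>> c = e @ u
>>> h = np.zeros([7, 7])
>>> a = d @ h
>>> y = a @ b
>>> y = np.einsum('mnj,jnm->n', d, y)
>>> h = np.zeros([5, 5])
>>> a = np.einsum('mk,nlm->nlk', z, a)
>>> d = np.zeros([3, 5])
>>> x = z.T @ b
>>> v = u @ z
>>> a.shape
(7, 2, 37)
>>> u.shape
(2, 7)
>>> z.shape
(7, 37)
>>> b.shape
(7, 7)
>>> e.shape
(7, 31, 5, 2)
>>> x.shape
(37, 7)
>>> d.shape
(3, 5)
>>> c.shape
(7, 31, 5, 7)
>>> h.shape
(5, 5)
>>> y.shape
(2,)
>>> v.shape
(2, 37)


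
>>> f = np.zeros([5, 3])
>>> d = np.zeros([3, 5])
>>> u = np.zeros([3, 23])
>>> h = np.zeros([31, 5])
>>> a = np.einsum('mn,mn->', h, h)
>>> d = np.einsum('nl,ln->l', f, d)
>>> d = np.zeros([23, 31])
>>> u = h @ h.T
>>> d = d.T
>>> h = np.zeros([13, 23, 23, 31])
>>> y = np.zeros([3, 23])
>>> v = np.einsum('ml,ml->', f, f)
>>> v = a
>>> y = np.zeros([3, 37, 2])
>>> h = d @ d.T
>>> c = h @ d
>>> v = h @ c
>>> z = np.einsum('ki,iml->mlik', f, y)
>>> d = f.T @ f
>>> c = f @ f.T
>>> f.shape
(5, 3)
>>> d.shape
(3, 3)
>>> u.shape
(31, 31)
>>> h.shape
(31, 31)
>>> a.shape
()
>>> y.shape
(3, 37, 2)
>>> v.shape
(31, 23)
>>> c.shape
(5, 5)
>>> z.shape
(37, 2, 3, 5)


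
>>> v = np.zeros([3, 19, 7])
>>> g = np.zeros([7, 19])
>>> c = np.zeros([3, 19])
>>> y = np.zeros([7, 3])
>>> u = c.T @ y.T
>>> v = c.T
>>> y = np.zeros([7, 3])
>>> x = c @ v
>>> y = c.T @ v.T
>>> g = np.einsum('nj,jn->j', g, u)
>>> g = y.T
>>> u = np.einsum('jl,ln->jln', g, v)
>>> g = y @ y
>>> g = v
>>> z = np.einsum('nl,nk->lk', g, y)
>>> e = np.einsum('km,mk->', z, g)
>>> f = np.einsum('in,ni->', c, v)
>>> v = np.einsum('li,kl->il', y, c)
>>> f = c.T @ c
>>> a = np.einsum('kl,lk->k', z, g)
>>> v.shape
(19, 19)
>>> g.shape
(19, 3)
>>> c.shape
(3, 19)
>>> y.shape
(19, 19)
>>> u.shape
(19, 19, 3)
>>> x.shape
(3, 3)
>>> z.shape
(3, 19)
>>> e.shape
()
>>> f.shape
(19, 19)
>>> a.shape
(3,)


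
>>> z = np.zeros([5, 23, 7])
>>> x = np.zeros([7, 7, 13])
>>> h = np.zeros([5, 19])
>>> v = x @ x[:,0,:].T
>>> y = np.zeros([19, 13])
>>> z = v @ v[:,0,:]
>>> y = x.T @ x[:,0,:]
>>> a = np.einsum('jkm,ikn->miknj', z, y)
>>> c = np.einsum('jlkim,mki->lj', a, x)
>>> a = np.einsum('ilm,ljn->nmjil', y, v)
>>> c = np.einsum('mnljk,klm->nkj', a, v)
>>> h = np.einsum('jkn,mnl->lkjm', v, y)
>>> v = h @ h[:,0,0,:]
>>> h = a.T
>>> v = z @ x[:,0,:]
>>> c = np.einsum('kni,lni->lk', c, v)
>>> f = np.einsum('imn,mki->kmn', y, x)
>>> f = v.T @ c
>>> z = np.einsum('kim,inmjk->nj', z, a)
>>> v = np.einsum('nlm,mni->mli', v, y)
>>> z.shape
(13, 13)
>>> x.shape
(7, 7, 13)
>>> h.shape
(7, 13, 7, 13, 7)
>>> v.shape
(13, 7, 13)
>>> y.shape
(13, 7, 13)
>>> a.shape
(7, 13, 7, 13, 7)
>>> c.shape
(7, 13)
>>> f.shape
(13, 7, 13)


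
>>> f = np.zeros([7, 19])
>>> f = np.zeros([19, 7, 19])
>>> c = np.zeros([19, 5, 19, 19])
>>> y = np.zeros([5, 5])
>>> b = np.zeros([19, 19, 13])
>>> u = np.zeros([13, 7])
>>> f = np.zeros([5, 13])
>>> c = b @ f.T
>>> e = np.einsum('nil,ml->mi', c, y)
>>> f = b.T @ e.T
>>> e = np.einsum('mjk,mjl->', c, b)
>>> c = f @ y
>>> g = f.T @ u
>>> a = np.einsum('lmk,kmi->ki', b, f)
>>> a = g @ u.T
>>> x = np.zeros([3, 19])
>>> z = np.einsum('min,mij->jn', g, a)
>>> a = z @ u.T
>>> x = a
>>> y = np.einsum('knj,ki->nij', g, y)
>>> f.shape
(13, 19, 5)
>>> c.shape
(13, 19, 5)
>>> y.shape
(19, 5, 7)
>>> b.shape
(19, 19, 13)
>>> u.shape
(13, 7)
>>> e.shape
()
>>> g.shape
(5, 19, 7)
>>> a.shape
(13, 13)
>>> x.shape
(13, 13)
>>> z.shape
(13, 7)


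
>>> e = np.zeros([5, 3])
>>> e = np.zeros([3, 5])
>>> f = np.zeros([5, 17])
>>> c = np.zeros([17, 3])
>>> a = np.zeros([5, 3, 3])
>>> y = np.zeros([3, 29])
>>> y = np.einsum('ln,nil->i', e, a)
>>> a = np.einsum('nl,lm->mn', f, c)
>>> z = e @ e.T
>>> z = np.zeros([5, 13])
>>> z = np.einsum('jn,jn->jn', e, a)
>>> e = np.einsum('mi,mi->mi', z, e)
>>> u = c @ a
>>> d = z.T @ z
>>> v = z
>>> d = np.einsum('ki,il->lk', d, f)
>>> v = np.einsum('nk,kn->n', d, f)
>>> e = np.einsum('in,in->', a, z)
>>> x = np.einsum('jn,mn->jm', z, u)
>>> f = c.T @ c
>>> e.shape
()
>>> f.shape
(3, 3)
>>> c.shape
(17, 3)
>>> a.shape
(3, 5)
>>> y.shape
(3,)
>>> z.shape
(3, 5)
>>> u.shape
(17, 5)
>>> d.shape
(17, 5)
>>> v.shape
(17,)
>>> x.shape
(3, 17)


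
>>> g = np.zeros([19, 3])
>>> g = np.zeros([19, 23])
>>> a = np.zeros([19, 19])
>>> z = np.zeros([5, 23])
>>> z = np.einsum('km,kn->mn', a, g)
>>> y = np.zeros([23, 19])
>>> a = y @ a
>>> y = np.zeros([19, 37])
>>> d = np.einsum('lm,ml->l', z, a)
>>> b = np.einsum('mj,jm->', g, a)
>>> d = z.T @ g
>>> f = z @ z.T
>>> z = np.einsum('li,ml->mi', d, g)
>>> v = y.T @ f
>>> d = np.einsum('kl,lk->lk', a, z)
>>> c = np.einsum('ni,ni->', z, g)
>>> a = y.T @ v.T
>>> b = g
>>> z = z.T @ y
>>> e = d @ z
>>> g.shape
(19, 23)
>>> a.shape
(37, 37)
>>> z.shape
(23, 37)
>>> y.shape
(19, 37)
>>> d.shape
(19, 23)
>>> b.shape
(19, 23)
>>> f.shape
(19, 19)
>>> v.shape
(37, 19)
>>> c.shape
()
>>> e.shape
(19, 37)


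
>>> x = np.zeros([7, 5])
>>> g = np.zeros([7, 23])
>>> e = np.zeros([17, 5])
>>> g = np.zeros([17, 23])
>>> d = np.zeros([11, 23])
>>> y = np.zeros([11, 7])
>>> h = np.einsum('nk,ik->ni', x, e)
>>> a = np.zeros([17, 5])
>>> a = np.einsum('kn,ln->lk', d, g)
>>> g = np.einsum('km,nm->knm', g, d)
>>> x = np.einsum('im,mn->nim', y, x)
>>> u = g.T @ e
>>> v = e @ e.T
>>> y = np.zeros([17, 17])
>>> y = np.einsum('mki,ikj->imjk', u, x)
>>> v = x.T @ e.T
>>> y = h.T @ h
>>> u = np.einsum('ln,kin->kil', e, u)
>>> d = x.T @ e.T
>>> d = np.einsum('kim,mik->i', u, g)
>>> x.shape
(5, 11, 7)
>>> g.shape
(17, 11, 23)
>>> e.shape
(17, 5)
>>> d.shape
(11,)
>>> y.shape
(17, 17)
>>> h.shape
(7, 17)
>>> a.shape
(17, 11)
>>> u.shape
(23, 11, 17)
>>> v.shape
(7, 11, 17)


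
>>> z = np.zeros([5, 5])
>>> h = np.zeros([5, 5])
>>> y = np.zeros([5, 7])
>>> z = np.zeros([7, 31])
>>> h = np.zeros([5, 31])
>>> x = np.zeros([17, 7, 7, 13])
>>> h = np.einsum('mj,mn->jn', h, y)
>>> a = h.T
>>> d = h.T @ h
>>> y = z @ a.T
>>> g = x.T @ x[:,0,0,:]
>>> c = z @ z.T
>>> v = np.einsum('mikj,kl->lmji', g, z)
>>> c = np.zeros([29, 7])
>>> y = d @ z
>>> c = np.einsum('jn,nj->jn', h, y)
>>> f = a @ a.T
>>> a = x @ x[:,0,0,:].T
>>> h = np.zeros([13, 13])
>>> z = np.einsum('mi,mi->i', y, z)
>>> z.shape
(31,)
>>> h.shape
(13, 13)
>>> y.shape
(7, 31)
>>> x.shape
(17, 7, 7, 13)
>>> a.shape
(17, 7, 7, 17)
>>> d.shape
(7, 7)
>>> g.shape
(13, 7, 7, 13)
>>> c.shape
(31, 7)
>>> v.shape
(31, 13, 13, 7)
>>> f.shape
(7, 7)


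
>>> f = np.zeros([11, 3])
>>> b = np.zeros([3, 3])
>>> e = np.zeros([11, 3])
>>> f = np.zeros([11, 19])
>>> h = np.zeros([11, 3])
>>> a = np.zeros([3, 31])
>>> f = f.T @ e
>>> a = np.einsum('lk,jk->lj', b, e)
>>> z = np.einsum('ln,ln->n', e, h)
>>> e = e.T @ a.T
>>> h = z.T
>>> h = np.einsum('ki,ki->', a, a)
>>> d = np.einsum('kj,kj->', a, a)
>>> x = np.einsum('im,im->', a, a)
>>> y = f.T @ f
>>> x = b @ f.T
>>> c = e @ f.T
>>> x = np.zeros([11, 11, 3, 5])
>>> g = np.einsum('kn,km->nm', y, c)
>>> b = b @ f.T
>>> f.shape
(19, 3)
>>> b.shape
(3, 19)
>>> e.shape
(3, 3)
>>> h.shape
()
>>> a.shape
(3, 11)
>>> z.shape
(3,)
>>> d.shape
()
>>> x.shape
(11, 11, 3, 5)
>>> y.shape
(3, 3)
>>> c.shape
(3, 19)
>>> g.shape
(3, 19)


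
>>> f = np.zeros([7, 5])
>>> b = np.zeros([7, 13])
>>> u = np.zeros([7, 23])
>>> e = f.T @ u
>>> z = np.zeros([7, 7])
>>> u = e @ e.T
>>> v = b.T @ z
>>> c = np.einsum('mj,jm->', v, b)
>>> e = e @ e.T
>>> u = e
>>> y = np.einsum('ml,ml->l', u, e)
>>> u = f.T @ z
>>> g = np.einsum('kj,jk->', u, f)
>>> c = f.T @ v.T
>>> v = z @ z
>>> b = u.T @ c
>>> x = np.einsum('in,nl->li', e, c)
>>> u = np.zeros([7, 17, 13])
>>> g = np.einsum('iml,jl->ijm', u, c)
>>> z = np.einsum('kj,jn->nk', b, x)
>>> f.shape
(7, 5)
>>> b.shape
(7, 13)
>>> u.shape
(7, 17, 13)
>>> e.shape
(5, 5)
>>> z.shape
(5, 7)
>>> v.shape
(7, 7)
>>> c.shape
(5, 13)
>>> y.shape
(5,)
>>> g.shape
(7, 5, 17)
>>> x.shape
(13, 5)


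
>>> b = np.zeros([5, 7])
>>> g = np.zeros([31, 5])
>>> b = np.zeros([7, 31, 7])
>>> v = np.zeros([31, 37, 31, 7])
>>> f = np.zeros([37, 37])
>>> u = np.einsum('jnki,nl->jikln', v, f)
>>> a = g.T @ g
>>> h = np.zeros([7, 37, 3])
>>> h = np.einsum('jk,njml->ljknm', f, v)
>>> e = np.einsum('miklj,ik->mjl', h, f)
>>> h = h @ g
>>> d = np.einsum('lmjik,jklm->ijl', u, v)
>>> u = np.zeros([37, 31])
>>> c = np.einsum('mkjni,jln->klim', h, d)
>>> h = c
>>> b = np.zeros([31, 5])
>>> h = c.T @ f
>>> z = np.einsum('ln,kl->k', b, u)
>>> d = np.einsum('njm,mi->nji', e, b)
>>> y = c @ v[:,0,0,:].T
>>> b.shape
(31, 5)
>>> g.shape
(31, 5)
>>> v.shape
(31, 37, 31, 7)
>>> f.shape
(37, 37)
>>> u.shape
(37, 31)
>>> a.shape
(5, 5)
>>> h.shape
(7, 5, 31, 37)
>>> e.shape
(7, 31, 31)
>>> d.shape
(7, 31, 5)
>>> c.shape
(37, 31, 5, 7)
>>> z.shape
(37,)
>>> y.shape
(37, 31, 5, 31)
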